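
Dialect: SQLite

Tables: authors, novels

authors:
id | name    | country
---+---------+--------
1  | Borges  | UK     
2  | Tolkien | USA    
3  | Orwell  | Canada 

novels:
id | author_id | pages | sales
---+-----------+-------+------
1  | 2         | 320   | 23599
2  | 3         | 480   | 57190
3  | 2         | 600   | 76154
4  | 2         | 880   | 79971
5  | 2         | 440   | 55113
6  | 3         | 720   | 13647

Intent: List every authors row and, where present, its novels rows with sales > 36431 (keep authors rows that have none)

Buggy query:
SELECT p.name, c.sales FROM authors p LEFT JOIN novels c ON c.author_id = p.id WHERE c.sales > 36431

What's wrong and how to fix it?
Bug: A WHERE condition on the right-hand table after LEFT JOIN drops unmatched parents

Fix: Put 'c.sales > 36431' in the JOIN's ON clause instead of WHERE

Corrected query:
SELECT p.name, c.sales FROM authors p LEFT JOIN novels c ON c.author_id = p.id AND c.sales > 36431

Result:
name    | sales
--------+------
Borges  | NULL 
Tolkien | 55113
Tolkien | 76154
Tolkien | 79971
Orwell  | 57190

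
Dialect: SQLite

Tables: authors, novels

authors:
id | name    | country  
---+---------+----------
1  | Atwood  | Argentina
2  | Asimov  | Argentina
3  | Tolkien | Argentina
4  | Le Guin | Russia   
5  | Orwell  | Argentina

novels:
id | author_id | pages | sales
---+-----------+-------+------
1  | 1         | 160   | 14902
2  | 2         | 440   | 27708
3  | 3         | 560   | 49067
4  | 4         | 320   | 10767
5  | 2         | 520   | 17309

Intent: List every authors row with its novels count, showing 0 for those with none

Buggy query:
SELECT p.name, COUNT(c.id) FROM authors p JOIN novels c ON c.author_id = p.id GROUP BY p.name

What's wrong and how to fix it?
Bug: INNER JOIN drops authors rows that have no matching novels rows

Fix: Use LEFT JOIN so parents without children still appear (COUNT(c.id) gives 0)

Corrected query:
SELECT p.name, COUNT(c.id) FROM authors p LEFT JOIN novels c ON c.author_id = p.id GROUP BY p.name

Result:
name    | COUNT(c.id)
--------+------------
Asimov  | 2          
Atwood  | 1          
Le Guin | 1          
Orwell  | 0          
Tolkien | 1          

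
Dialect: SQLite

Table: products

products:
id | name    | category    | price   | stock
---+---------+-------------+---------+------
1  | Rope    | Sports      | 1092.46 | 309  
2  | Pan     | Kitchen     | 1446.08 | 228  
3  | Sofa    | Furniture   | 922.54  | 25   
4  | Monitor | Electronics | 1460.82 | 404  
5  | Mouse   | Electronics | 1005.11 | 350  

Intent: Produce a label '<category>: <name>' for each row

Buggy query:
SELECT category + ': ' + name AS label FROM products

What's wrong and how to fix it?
Bug: SQLite uses || for string concatenation; + coerces text to numbers (yielding 0)

Fix: Replace + with || to concatenate text

Corrected query:
SELECT category || ': ' || name AS label FROM products

Result:
label               
--------------------
Sports: Rope        
Kitchen: Pan        
Furniture: Sofa     
Electronics: Monitor
Electronics: Mouse  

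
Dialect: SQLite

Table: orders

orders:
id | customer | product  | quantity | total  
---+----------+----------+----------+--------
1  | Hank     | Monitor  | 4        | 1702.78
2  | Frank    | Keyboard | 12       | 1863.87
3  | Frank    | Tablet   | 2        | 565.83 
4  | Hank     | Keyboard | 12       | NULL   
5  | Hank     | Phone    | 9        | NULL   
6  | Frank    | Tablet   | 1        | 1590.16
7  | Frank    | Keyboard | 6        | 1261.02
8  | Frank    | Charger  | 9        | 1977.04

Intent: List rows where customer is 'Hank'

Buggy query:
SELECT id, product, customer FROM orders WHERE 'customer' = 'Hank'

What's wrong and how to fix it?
Bug: 'customer' in single quotes is a string literal, not the column; the comparison is literal-vs-literal and never true

Fix: Remove the quotes around the column name (or use double quotes for an identifier)

Corrected query:
SELECT id, product, customer FROM orders WHERE customer = 'Hank'

Result:
id | product  | customer
---+----------+---------
1  | Monitor  | Hank    
4  | Keyboard | Hank    
5  | Phone    | Hank    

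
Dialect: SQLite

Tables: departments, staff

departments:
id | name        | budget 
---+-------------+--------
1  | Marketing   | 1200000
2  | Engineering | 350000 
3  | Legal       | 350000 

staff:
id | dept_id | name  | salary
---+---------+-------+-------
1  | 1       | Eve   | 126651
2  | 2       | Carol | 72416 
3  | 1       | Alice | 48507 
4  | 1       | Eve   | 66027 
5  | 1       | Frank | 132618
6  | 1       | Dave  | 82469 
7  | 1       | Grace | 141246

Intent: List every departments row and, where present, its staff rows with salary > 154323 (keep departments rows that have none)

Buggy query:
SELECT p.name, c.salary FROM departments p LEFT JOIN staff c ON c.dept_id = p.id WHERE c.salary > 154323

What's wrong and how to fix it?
Bug: Filtering c.salary in WHERE discards the NULL rows produced by LEFT JOIN, turning it into an inner join

Fix: Move the right-table condition into the ON clause so unmatched parents are kept

Corrected query:
SELECT p.name, c.salary FROM departments p LEFT JOIN staff c ON c.dept_id = p.id AND c.salary > 154323

Result:
name        | salary
------------+-------
Marketing   | NULL  
Engineering | NULL  
Legal       | NULL  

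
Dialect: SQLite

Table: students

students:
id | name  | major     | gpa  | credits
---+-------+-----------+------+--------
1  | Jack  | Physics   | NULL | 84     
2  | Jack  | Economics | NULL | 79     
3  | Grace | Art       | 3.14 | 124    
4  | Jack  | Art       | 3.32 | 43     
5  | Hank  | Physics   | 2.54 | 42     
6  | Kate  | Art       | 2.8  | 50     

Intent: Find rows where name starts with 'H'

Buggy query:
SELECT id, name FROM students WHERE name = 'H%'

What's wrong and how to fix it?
Bug: Wildcards only work with LIKE; '=' treats '%' as a literal character

Fix: Use LIKE for wildcard pattern matching

Corrected query:
SELECT id, name FROM students WHERE name LIKE 'H%'

Result:
id | name
---+-----
5  | Hank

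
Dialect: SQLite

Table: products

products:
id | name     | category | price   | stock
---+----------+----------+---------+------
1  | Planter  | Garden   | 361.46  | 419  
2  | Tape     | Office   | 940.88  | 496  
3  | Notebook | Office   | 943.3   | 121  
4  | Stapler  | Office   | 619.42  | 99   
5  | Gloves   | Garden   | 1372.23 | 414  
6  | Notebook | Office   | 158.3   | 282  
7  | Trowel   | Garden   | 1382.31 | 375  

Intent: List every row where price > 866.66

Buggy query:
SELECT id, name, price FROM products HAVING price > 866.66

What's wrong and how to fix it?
Bug: This is a non-aggregate query (no GROUP BY, no aggregates), so in SQLite the HAVING clause is invalid here; a row-level condition belongs in WHERE

Fix: Use WHERE for row-level filtering

Corrected query:
SELECT id, name, price FROM products WHERE price > 866.66

Result:
id | name     | price  
---+----------+--------
2  | Tape     | 940.88 
3  | Notebook | 943.3  
5  | Gloves   | 1372.23
7  | Trowel   | 1382.31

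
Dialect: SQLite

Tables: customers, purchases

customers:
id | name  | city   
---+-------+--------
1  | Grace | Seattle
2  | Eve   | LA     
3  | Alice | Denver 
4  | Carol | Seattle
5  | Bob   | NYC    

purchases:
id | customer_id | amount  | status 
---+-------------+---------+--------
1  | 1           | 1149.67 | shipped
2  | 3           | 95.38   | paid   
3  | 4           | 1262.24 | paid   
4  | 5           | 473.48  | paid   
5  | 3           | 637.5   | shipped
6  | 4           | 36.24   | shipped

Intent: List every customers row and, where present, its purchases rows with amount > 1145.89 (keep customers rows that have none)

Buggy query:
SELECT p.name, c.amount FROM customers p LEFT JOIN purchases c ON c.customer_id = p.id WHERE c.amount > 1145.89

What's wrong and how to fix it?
Bug: Filtering c.amount in WHERE discards the NULL rows produced by LEFT JOIN, turning it into an inner join

Fix: Move the right-table condition into the ON clause so unmatched parents are kept

Corrected query:
SELECT p.name, c.amount FROM customers p LEFT JOIN purchases c ON c.customer_id = p.id AND c.amount > 1145.89

Result:
name  | amount 
------+--------
Grace | 1149.67
Eve   | NULL   
Alice | NULL   
Carol | 1262.24
Bob   | NULL   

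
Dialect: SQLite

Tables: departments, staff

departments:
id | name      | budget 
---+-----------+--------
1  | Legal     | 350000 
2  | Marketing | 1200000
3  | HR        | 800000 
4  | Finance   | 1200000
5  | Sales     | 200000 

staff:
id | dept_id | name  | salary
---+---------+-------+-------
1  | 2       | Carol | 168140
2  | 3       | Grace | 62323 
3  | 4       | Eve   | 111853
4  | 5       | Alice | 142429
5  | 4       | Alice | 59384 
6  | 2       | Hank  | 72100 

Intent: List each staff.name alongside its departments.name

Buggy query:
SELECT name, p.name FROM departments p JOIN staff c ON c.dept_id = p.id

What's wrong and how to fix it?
Bug: 'name' exists in both joined tables, so the database can't tell which one is meant

Fix: Qualify the column with its table alias (c.name)

Corrected query:
SELECT c.name, p.name FROM departments p JOIN staff c ON c.dept_id = p.id

Result:
name  | name     
------+----------
Carol | Marketing
Grace | HR       
Eve   | Finance  
Alice | Sales    
Alice | Finance  
Hank  | Marketing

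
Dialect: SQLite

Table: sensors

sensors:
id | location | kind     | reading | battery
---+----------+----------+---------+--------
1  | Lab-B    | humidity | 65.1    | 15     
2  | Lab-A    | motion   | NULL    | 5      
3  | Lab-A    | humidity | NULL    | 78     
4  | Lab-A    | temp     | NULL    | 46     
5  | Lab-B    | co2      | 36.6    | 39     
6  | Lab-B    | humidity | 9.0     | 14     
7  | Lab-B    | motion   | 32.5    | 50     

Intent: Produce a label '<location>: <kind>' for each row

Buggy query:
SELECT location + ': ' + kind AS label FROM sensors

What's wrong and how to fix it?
Bug: '+' is numeric addition; on text columns SQLite converts them to 0 instead of concatenating

Fix: Use the || operator for string concatenation

Corrected query:
SELECT location || ': ' || kind AS label FROM sensors

Result:
label          
---------------
Lab-B: humidity
Lab-A: motion  
Lab-A: humidity
Lab-A: temp    
Lab-B: co2     
Lab-B: humidity
Lab-B: motion  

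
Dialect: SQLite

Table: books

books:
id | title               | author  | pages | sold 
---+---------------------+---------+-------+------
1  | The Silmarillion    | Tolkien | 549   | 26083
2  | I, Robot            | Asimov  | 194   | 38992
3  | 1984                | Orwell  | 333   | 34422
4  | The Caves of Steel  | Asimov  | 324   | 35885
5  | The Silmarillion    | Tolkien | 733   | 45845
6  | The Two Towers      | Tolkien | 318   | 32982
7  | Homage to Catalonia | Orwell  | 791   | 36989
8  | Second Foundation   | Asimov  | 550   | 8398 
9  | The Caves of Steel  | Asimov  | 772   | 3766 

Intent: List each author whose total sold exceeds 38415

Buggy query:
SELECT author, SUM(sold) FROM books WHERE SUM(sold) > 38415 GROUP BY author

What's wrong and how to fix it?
Bug: SUM(sold) is an aggregate, but WHERE filters rows before aggregation

Fix: Move the aggregate condition to a HAVING clause

Corrected query:
SELECT author, SUM(sold) FROM books GROUP BY author HAVING SUM(sold) > 38415

Result:
author  | SUM(sold)
--------+----------
Asimov  | 87041    
Orwell  | 71411    
Tolkien | 104910   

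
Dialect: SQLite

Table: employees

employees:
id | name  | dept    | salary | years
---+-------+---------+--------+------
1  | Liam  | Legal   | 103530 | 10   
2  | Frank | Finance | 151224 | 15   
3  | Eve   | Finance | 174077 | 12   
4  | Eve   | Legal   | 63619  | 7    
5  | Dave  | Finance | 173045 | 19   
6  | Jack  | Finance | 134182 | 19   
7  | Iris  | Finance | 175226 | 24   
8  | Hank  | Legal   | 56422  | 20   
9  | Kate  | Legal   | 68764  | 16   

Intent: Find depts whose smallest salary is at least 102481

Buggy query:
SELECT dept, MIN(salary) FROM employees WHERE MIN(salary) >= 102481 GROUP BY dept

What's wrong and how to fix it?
Bug: MIN() in WHERE is a misuse of aggregate

Fix: Use HAVING for the per-group MIN condition

Corrected query:
SELECT dept, MIN(salary) FROM employees GROUP BY dept HAVING MIN(salary) >= 102481

Result:
dept    | MIN(salary)
--------+------------
Finance | 134182     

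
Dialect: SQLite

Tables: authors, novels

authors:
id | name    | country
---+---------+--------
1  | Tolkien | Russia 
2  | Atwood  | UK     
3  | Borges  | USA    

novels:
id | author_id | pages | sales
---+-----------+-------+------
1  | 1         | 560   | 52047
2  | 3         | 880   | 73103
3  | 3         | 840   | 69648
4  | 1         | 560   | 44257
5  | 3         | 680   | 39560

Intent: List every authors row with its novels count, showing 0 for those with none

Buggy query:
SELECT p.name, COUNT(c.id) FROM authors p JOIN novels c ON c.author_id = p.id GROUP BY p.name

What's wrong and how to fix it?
Bug: INNER JOIN drops authors rows that have no matching novels rows

Fix: Switch to LEFT JOIN to retain unmatched parent rows

Corrected query:
SELECT p.name, COUNT(c.id) FROM authors p LEFT JOIN novels c ON c.author_id = p.id GROUP BY p.name

Result:
name    | COUNT(c.id)
--------+------------
Atwood  | 0          
Borges  | 3          
Tolkien | 2          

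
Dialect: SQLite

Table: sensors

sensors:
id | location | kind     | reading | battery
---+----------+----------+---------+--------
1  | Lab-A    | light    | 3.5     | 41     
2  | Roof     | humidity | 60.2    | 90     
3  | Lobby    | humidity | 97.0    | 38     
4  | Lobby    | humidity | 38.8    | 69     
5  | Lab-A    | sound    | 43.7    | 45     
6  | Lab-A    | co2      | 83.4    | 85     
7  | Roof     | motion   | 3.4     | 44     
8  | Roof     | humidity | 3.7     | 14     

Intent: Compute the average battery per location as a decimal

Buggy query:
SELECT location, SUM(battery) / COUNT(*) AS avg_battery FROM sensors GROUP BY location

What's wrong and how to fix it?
Bug: SUM(battery) and COUNT(*) are both integers; the division truncates the fractional part

Fix: Multiply by 1.0 (or CAST to REAL) to force floating-point division

Corrected query:
SELECT location, SUM(battery) * 1.0 / COUNT(*) AS avg_battery FROM sensors GROUP BY location

Result:
location | avg_battery
---------+------------
Lab-A    | 57         
Lobby    | 53.5       
Roof     | 49.333333  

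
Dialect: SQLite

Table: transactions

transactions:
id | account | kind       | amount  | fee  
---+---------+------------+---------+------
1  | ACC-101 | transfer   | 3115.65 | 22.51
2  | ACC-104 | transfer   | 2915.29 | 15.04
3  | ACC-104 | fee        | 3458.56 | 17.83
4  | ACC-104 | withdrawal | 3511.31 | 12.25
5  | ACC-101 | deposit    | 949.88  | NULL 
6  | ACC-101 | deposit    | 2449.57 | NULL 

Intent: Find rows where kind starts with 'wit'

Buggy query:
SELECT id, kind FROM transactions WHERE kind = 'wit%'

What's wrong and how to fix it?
Bug: Wildcards only work with LIKE; '=' treats '%' as a literal character

Fix: Replace '=' with LIKE so 'wit%' is treated as a pattern

Corrected query:
SELECT id, kind FROM transactions WHERE kind LIKE 'wit%'

Result:
id | kind      
---+-----------
4  | withdrawal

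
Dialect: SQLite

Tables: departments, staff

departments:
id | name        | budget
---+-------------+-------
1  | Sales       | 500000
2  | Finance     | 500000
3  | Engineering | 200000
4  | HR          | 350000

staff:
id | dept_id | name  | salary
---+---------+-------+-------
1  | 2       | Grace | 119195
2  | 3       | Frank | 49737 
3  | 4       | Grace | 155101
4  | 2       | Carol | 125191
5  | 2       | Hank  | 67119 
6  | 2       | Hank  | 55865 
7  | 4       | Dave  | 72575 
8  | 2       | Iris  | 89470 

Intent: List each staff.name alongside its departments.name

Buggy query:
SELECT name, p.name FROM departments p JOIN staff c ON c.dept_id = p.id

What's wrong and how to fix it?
Bug: Both tables have a 'name' column; the unqualified reference is ambiguous

Fix: Prefix ambiguous columns with the table alias

Corrected query:
SELECT c.name, p.name FROM departments p JOIN staff c ON c.dept_id = p.id

Result:
name  | name       
------+------------
Grace | Finance    
Frank | Engineering
Grace | HR         
Carol | Finance    
Hank  | Finance    
Hank  | Finance    
Dave  | HR         
Iris  | Finance    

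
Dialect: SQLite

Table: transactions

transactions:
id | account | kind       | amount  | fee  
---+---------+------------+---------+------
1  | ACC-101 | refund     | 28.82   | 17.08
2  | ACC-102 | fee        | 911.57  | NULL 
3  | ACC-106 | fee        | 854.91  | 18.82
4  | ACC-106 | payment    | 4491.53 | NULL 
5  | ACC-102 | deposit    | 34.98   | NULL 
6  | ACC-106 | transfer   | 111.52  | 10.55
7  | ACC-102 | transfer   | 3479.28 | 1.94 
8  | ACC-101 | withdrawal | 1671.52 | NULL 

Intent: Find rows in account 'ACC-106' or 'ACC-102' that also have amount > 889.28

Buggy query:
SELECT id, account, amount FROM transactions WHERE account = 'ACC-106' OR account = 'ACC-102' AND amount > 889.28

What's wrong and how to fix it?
Bug: AND binds tighter than OR, so this parses as account = 'ACC-106' OR (account = 'ACC-102' AND amount > 889.28)

Fix: Add parentheses around the OR so the AND applies to both alternatives

Corrected query:
SELECT id, account, amount FROM transactions WHERE (account = 'ACC-106' OR account = 'ACC-102') AND amount > 889.28

Result:
id | account | amount 
---+---------+--------
2  | ACC-102 | 911.57 
4  | ACC-106 | 4491.53
7  | ACC-102 | 3479.28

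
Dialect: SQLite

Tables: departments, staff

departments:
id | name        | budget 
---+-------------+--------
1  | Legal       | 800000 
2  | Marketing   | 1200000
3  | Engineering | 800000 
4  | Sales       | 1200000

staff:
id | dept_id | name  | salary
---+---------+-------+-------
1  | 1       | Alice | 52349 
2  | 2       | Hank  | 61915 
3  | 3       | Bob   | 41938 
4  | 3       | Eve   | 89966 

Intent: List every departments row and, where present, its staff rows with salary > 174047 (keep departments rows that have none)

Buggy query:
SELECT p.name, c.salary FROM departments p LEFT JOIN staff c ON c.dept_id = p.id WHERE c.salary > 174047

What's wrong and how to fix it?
Bug: A WHERE condition on the right-hand table after LEFT JOIN drops unmatched parents

Fix: Put 'c.salary > 174047' in the JOIN's ON clause instead of WHERE

Corrected query:
SELECT p.name, c.salary FROM departments p LEFT JOIN staff c ON c.dept_id = p.id AND c.salary > 174047

Result:
name        | salary
------------+-------
Legal       | NULL  
Marketing   | NULL  
Engineering | NULL  
Sales       | NULL  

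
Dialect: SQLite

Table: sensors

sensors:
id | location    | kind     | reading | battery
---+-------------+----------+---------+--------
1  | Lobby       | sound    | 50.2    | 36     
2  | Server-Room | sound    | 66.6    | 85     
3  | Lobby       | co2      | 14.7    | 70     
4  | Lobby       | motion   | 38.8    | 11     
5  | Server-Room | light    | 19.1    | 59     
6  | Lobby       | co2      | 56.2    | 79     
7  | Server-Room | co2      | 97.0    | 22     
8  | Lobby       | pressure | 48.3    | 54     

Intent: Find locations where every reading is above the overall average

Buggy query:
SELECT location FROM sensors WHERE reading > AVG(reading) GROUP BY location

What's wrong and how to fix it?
Bug: WHERE evaluates per row before aggregation, so AVG() is unavailable

Fix: Use a subquery for AVG and a HAVING MIN(...) filter so the condition holds for every row in the group

Corrected query:
SELECT location FROM sensors GROUP BY location HAVING MIN(reading) > (SELECT AVG(reading) FROM sensors)

Result:
(no rows)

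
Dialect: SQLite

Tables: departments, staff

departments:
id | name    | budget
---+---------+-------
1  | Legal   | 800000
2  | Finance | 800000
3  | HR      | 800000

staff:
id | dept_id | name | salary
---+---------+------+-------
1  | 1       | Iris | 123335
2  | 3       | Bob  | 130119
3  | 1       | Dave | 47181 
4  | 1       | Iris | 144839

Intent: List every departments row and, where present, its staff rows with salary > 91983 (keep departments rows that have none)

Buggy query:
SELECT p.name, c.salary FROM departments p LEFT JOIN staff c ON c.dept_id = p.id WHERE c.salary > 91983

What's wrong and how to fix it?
Bug: Filtering c.salary in WHERE discards the NULL rows produced by LEFT JOIN, turning it into an inner join

Fix: Move the right-table condition into the ON clause so unmatched parents are kept

Corrected query:
SELECT p.name, c.salary FROM departments p LEFT JOIN staff c ON c.dept_id = p.id AND c.salary > 91983

Result:
name    | salary
--------+-------
Legal   | 123335
Legal   | 144839
Finance | NULL  
HR      | 130119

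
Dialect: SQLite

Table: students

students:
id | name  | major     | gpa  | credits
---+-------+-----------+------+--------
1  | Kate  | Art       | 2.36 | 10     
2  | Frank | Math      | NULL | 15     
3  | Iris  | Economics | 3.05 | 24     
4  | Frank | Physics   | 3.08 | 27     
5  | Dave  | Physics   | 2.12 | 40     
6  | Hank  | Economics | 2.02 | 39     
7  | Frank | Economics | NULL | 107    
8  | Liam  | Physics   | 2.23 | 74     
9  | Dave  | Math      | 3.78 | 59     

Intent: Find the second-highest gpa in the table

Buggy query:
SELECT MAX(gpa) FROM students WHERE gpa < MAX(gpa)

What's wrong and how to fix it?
Bug: The inner MAX is an aggregate inside WHERE, which is not allowed

Fix: Compute the overall MAX in a subquery, then take MAX of rows below it

Corrected query:
SELECT MAX(gpa) FROM students WHERE gpa < (SELECT MAX(gpa) FROM students)

Result:
MAX(gpa)
--------
3.08    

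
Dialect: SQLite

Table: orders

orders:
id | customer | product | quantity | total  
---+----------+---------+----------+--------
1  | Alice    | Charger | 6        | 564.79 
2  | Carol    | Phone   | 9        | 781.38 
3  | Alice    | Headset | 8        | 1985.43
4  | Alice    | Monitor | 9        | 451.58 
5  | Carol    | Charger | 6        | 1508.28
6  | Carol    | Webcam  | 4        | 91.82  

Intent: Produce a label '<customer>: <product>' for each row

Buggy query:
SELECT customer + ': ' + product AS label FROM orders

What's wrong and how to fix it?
Bug: SQLite uses || for string concatenation; + coerces text to numbers (yielding 0)

Fix: Replace + with || to concatenate text

Corrected query:
SELECT customer || ': ' || product AS label FROM orders

Result:
label         
--------------
Alice: Charger
Carol: Phone  
Alice: Headset
Alice: Monitor
Carol: Charger
Carol: Webcam 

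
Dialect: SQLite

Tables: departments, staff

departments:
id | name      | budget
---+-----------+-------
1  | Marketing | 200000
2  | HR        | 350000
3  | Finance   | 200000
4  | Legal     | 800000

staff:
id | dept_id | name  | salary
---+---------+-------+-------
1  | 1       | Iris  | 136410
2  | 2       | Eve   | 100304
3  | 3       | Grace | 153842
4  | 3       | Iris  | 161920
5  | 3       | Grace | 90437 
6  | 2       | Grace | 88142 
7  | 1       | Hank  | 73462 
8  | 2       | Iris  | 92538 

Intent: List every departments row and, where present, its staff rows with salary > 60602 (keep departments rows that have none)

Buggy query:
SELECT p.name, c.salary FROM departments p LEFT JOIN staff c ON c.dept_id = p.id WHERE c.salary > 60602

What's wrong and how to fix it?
Bug: A WHERE condition on the right-hand table after LEFT JOIN drops unmatched parents

Fix: Move the right-table condition into the ON clause so unmatched parents are kept

Corrected query:
SELECT p.name, c.salary FROM departments p LEFT JOIN staff c ON c.dept_id = p.id AND c.salary > 60602

Result:
name      | salary
----------+-------
Marketing | 73462 
Marketing | 136410
HR        | 88142 
HR        | 92538 
HR        | 100304
Finance   | 90437 
Finance   | 153842
Finance   | 161920
Legal     | NULL  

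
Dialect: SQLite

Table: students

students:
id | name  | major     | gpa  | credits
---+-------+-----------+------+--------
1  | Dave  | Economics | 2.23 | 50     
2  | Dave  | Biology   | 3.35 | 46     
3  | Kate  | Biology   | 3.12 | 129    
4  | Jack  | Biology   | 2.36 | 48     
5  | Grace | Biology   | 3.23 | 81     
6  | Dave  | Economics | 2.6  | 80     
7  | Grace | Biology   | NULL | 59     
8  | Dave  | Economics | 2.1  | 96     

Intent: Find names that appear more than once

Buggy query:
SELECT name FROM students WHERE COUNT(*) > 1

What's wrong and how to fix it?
Bug: COUNT(*) is an aggregate and cannot be used in WHERE

Fix: Group first, then use HAVING for the count condition

Corrected query:
SELECT name FROM students GROUP BY name HAVING COUNT(*) > 1

Result:
name 
-----
Dave 
Grace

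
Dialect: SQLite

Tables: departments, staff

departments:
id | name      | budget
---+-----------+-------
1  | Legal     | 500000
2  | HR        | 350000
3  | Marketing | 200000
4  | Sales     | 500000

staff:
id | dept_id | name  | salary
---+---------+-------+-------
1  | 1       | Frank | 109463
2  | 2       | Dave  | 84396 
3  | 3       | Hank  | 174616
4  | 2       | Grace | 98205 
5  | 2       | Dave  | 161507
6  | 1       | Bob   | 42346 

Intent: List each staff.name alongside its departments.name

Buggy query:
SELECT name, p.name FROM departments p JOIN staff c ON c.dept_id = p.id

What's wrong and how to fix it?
Bug: 'name' exists in both joined tables, so the database can't tell which one is meant

Fix: Prefix ambiguous columns with the table alias

Corrected query:
SELECT c.name, p.name FROM departments p JOIN staff c ON c.dept_id = p.id

Result:
name  | name     
------+----------
Frank | Legal    
Dave  | HR       
Hank  | Marketing
Grace | HR       
Dave  | HR       
Bob   | Legal    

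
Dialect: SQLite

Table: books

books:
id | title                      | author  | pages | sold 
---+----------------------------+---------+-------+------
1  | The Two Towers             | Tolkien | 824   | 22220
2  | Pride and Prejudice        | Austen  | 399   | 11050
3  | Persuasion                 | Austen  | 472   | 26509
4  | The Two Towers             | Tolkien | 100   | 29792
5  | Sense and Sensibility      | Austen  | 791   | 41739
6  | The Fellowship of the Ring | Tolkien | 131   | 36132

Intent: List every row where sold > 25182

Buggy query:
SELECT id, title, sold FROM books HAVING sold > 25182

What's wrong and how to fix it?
Bug: This is a non-aggregate query (no GROUP BY, no aggregates), so in SQLite the HAVING clause is invalid here; a row-level condition belongs in WHERE

Fix: Use WHERE for row-level filtering

Corrected query:
SELECT id, title, sold FROM books WHERE sold > 25182

Result:
id | title                      | sold 
---+----------------------------+------
3  | Persuasion                 | 26509
4  | The Two Towers             | 29792
5  | Sense and Sensibility      | 41739
6  | The Fellowship of the Ring | 36132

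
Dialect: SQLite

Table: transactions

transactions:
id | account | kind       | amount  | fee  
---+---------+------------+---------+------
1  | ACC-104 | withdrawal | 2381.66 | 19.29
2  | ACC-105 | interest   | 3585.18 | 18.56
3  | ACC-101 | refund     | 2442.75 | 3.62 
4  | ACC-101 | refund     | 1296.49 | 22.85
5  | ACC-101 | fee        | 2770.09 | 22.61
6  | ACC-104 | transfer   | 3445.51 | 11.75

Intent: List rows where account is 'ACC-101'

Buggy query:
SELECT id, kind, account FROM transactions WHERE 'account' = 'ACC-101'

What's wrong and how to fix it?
Bug: 'account' in single quotes is a string literal, not the column; the comparison is literal-vs-literal and never true

Fix: Remove the quotes around the column name (or use double quotes for an identifier)

Corrected query:
SELECT id, kind, account FROM transactions WHERE account = 'ACC-101'

Result:
id | kind   | account
---+--------+--------
3  | refund | ACC-101
4  | refund | ACC-101
5  | fee    | ACC-101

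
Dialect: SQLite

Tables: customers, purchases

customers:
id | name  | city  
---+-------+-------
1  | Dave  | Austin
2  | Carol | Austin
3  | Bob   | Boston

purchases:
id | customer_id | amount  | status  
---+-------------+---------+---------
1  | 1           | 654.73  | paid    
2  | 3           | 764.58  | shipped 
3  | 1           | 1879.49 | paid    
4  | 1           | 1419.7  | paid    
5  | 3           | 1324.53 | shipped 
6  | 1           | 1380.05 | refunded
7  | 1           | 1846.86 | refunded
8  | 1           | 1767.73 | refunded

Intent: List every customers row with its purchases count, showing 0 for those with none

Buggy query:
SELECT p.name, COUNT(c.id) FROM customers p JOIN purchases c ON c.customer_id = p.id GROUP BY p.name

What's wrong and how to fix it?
Bug: An inner join excludes parents with zero children

Fix: Use LEFT JOIN so parents without children still appear (COUNT(c.id) gives 0)

Corrected query:
SELECT p.name, COUNT(c.id) FROM customers p LEFT JOIN purchases c ON c.customer_id = p.id GROUP BY p.name

Result:
name  | COUNT(c.id)
------+------------
Bob   | 2          
Carol | 0          
Dave  | 6          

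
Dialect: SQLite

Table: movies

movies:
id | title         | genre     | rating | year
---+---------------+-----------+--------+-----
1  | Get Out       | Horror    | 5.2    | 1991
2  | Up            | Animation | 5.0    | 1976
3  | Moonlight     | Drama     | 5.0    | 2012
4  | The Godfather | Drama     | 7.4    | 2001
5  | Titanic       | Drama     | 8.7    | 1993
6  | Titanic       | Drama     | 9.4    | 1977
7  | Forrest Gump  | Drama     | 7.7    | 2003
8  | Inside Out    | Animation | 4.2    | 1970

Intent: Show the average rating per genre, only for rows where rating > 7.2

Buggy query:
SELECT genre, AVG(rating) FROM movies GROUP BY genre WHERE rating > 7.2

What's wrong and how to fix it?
Bug: WHERE cannot follow GROUP BY

Fix: Place WHERE between FROM and GROUP BY

Corrected query:
SELECT genre, AVG(rating) FROM movies WHERE rating > 7.2 GROUP BY genre

Result:
genre | AVG(rating)
------+------------
Drama | 8.3        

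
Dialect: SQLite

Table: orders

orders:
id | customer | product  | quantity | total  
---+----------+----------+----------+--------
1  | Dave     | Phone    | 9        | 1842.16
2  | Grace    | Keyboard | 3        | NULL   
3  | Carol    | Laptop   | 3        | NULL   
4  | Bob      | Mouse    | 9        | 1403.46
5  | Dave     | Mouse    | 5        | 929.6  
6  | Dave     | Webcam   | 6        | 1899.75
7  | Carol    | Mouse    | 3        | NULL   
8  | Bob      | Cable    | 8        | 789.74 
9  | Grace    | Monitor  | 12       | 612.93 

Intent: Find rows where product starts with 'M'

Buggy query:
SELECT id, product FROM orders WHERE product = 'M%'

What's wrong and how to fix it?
Bug: Wildcards only work with LIKE; '=' treats '%' as a literal character

Fix: Use LIKE for wildcard pattern matching

Corrected query:
SELECT id, product FROM orders WHERE product LIKE 'M%'

Result:
id | product
---+--------
4  | Mouse  
5  | Mouse  
7  | Mouse  
9  | Monitor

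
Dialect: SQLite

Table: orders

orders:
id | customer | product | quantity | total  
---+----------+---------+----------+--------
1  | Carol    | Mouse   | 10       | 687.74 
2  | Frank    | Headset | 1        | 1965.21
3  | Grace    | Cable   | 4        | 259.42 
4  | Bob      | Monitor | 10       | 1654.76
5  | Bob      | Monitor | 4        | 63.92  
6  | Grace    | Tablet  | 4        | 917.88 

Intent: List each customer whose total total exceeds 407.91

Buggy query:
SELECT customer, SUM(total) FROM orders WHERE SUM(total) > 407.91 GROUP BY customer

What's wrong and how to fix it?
Bug: SUM(total) is an aggregate, but WHERE filters rows before aggregation

Fix: Move the aggregate condition to a HAVING clause

Corrected query:
SELECT customer, SUM(total) FROM orders GROUP BY customer HAVING SUM(total) > 407.91

Result:
customer | SUM(total)
---------+-----------
Bob      | 1718.68   
Carol    | 687.74    
Frank    | 1965.21   
Grace    | 1177.3    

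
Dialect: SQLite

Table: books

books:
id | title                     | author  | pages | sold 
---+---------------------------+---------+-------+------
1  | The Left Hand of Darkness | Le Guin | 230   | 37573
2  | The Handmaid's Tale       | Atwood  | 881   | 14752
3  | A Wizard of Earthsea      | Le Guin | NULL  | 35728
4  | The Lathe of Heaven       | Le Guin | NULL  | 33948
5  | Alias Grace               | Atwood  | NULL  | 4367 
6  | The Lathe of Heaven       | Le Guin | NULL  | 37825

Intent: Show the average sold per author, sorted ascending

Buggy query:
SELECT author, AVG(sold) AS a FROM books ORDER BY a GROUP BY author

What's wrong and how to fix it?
Bug: ORDER BY appears before GROUP BY; SQL clause order requires GROUP BY first

Fix: Move ORDER BY to the end, after GROUP BY

Corrected query:
SELECT author, AVG(sold) AS a FROM books GROUP BY author ORDER BY a

Result:
author  | a      
--------+--------
Atwood  | 9559.5 
Le Guin | 36268.5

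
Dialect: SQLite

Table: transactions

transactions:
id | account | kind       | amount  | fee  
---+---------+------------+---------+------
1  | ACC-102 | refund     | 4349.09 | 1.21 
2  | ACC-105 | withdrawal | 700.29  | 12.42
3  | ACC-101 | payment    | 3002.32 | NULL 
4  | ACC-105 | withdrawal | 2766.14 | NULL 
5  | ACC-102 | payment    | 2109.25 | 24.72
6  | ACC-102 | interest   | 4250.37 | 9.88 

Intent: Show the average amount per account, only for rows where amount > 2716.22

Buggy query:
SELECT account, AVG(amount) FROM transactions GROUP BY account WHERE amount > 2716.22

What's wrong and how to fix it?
Bug: WHERE cannot follow GROUP BY

Fix: Place WHERE between FROM and GROUP BY

Corrected query:
SELECT account, AVG(amount) FROM transactions WHERE amount > 2716.22 GROUP BY account

Result:
account | AVG(amount)
--------+------------
ACC-101 | 3002.32    
ACC-102 | 4299.73    
ACC-105 | 2766.14    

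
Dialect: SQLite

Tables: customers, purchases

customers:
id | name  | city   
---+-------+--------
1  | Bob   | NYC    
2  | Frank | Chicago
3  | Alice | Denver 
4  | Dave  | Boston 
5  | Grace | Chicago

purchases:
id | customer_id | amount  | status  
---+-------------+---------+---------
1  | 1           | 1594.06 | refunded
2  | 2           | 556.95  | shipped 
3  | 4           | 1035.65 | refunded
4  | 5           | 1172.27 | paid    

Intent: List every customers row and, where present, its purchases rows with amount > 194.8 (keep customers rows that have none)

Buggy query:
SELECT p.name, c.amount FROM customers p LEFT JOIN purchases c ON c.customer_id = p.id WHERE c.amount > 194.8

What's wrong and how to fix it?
Bug: A WHERE condition on the right-hand table after LEFT JOIN drops unmatched parents

Fix: Put 'c.amount > 194.8' in the JOIN's ON clause instead of WHERE

Corrected query:
SELECT p.name, c.amount FROM customers p LEFT JOIN purchases c ON c.customer_id = p.id AND c.amount > 194.8

Result:
name  | amount 
------+--------
Bob   | 1594.06
Frank | 556.95 
Alice | NULL   
Dave  | 1035.65
Grace | 1172.27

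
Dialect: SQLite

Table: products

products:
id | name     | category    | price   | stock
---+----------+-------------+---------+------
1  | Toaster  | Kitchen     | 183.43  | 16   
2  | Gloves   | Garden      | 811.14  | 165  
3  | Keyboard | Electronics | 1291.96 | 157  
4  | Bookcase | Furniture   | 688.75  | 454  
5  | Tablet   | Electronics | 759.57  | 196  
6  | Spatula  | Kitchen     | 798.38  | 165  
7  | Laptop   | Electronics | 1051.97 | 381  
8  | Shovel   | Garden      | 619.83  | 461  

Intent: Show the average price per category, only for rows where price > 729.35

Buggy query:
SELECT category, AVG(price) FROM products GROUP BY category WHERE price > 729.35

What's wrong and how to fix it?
Bug: WHERE cannot follow GROUP BY

Fix: Move the WHERE clause before GROUP BY

Corrected query:
SELECT category, AVG(price) FROM products WHERE price > 729.35 GROUP BY category

Result:
category    | AVG(price)
------------+-----------
Electronics | 1034.5    
Garden      | 811.14    
Kitchen     | 798.38    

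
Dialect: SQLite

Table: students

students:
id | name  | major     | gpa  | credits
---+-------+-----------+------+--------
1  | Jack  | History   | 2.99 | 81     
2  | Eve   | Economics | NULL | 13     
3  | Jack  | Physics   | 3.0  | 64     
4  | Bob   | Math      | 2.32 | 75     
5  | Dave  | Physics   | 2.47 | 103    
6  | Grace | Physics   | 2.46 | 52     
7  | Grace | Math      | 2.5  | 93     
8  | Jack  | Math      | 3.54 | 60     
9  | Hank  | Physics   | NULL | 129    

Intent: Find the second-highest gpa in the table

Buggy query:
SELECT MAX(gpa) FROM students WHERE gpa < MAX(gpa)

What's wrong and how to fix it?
Bug: MAX(gpa) on the right of the comparison is an aggregate-in-WHERE error

Fix: Compute the overall MAX in a subquery, then take MAX of rows below it

Corrected query:
SELECT MAX(gpa) FROM students WHERE gpa < (SELECT MAX(gpa) FROM students)

Result:
MAX(gpa)
--------
3       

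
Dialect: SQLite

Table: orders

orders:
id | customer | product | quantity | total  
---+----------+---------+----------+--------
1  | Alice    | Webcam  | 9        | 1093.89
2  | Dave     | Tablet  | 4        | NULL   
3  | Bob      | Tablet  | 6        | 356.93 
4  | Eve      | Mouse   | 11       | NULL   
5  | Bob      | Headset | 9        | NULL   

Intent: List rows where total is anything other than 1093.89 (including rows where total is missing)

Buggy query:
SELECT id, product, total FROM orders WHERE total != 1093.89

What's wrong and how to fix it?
Bug: 'total != 1093.89' is unknown when total is NULL, so NULL rows are silently excluded

Fix: Handle NULL separately with IS NULL alongside the inequality

Corrected query:
SELECT id, product, total FROM orders WHERE total != 1093.89 OR total IS NULL

Result:
id | product | total 
---+---------+-------
2  | Tablet  | NULL  
3  | Tablet  | 356.93
4  | Mouse   | NULL  
5  | Headset | NULL  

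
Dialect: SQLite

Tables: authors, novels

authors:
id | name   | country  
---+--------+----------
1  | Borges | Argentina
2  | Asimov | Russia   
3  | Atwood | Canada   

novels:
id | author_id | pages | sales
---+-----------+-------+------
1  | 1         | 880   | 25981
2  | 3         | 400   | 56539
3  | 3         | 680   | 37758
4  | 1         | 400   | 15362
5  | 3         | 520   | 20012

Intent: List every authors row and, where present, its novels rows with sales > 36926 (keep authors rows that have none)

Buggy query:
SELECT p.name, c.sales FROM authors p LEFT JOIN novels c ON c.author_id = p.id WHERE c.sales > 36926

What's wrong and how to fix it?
Bug: Filtering c.sales in WHERE discards the NULL rows produced by LEFT JOIN, turning it into an inner join

Fix: Put 'c.sales > 36926' in the JOIN's ON clause instead of WHERE

Corrected query:
SELECT p.name, c.sales FROM authors p LEFT JOIN novels c ON c.author_id = p.id AND c.sales > 36926

Result:
name   | sales
-------+------
Borges | NULL 
Asimov | NULL 
Atwood | 37758
Atwood | 56539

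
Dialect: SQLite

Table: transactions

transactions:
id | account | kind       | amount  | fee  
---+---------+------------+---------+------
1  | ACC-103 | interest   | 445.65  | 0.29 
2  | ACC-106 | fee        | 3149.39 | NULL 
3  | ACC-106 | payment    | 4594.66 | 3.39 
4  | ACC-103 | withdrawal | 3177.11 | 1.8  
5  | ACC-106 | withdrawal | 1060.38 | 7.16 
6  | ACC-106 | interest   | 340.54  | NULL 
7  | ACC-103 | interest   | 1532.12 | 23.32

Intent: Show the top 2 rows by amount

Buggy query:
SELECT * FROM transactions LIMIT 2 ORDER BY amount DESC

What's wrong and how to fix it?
Bug: ORDER BY cannot follow LIMIT; LIMIT is the final clause

Fix: Swap the clauses: ORDER BY first, then LIMIT

Corrected query:
SELECT * FROM transactions ORDER BY amount DESC LIMIT 2

Result:
id | account | kind       | amount  | fee 
---+---------+------------+---------+-----
3  | ACC-106 | payment    | 4594.66 | 3.39
4  | ACC-103 | withdrawal | 3177.11 | 1.8 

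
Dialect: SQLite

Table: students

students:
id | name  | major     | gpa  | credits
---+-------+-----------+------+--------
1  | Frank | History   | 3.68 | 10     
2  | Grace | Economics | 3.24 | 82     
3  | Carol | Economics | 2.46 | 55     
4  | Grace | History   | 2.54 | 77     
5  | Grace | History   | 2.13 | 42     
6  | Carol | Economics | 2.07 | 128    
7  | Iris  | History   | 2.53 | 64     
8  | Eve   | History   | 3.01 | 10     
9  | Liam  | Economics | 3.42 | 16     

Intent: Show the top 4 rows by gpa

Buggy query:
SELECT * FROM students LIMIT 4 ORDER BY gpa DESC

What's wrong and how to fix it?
Bug: ORDER BY cannot follow LIMIT; LIMIT is the final clause

Fix: Sort with ORDER BY, then apply LIMIT

Corrected query:
SELECT * FROM students ORDER BY gpa DESC LIMIT 4

Result:
id | name  | major     | gpa  | credits
---+-------+-----------+------+--------
1  | Frank | History   | 3.68 | 10     
9  | Liam  | Economics | 3.42 | 16     
2  | Grace | Economics | 3.24 | 82     
8  | Eve   | History   | 3.01 | 10     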